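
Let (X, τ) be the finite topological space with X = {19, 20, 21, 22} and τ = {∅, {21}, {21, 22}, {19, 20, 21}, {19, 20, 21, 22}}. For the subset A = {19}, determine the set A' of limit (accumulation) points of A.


A' = {20}

For each x ∈ X, list the open sets U ∈ τ with x ∈ U, then check whether U ∩ (A ∖ {x}) ≠ ∅ for every such U.
  x = 19: open {19, 20, 21} ∋ x has {19, 20, 21} ∩ (A ∖ {19}) = ∅, so x is NOT a limit point.
  x = 20: opens ∋ x are {19, 20, 21}, {19, 20, 21, 22}; each meets A ∖ {20}, so x IS a limit point.
  x = 21: open {21} ∋ x has {21} ∩ (A ∖ {21}) = ∅, so x is NOT a limit point.
  x = 22: open {21, 22} ∋ x has {21, 22} ∩ (A ∖ {22}) = ∅, so x is NOT a limit point.
Collecting: A' = {20}.


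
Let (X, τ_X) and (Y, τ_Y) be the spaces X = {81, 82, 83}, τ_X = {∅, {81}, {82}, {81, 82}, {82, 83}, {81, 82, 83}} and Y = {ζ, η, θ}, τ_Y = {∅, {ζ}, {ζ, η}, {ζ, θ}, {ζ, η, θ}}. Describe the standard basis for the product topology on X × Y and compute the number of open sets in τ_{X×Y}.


Basis B = {∅ × ∅, {81} × {ζ}, {82} × {ζ}, {81} × {ζ, η}, {81} × {ζ, θ}, {81, 82} × {ζ}, {82} × {ζ, η}, {82} × {ζ, θ}, {82, 83} × {ζ}, {81} × {ζ, η, θ}, {81, 82, 83} × {ζ}, {82} × {ζ, η, θ}, {81, 82} × {ζ, η}, {81, 82} × {ζ, θ}, {82, 83} × {ζ, η}, {82, 83} × {ζ, θ}, {81, 82} × {ζ, η, θ}, {81, 82, 83} × {ζ, η}, {81, 82, 83} × {ζ, θ}, {82, 83} × {ζ, η, θ}, {81, 82, 83} × {ζ, η, θ}}; |τ_{X×Y}| = 70.

Enumerate products U × V with U ∈ τ_X, V ∈ τ_Y (deduplicated):
  ∅ × ∅ = {} (∅)
  {81} × {ζ} = {(81,ζ)}
  {82} × {ζ} = {(82,ζ)}
  {81} × {ζ, η} = {(81,ζ), (81,η)}
  {81} × {ζ, θ} = {(81,ζ), (81,θ)}
  {81, 82} × {ζ} = {(81,ζ), (82,ζ)}
  {82} × {ζ, η} = {(82,ζ), (82,η)}
  {82} × {ζ, θ} = {(82,ζ), (82,θ)}
  {82, 83} × {ζ} = {(82,ζ), (83,ζ)}
  {81} × {ζ, η, θ} = {(81,ζ), (81,η), (81,θ)}
  {81, 82, 83} × {ζ} = {(81,ζ), (82,ζ), (83,ζ)}
  {82} × {ζ, η, θ} = {(82,ζ), (82,η), (82,θ)}
  {81, 82} × {ζ, η} = {(81,ζ), (81,η), (82,ζ), (82,η)}
  {81, 82} × {ζ, θ} = {(81,ζ), (81,θ), (82,ζ), (82,θ)}
  {82, 83} × {ζ, η} = {(82,ζ), (82,η), (83,ζ), (83,η)}
  {82, 83} × {ζ, θ} = {(82,ζ), (82,θ), (83,ζ), (83,θ)}
  {81, 82} × {ζ, η, θ} = {(81,ζ), (81,η), (81,θ), (82,ζ), (82,η), (82,θ)}
  {81, 82, 83} × {ζ, η} = {(81,ζ), (81,η), (82,ζ), (82,η), (83,ζ), (83,η)}
  {81, 82, 83} × {ζ, θ} = {(81,ζ), (81,θ), (82,ζ), (82,θ), (83,ζ), (83,θ)}
  {82, 83} × {ζ, η, θ} = {(82,ζ), (82,η), (82,θ), (83,ζ), (83,η), (83,θ)}
  {81, 82, 83} × {ζ, η, θ} = {(81,ζ), (81,η), (81,θ), (82,ζ), (82,η), (82,θ), (83,ζ), (83,η), (83,θ)}
These 21 distinct sets form the basis B.
Close under arbitrary unions to get τ_{X×Y}; counting gives |τ_{X×Y}| = 70.


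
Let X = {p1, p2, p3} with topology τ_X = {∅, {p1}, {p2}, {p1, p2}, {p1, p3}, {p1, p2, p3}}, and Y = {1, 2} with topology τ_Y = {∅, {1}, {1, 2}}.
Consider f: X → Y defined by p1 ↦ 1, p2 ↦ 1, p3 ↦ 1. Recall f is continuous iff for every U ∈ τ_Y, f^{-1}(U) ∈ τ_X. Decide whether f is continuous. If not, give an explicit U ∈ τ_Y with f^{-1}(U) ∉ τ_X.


f IS continuous.

Compute f^{-1}(U) for each U ∈ τ_Y:
  U = ∅: f^{-1}(U) = ∅ ∈ τ_X ✓.
  U = {1}: f^{-1}(U) = {p1, p2, p3} ∈ τ_X ✓.
  U = {1, 2}: f^{-1}(U) = {p1, p2, p3} ∈ τ_X ✓.
Every preimage lies in τ_X, so f IS continuous.


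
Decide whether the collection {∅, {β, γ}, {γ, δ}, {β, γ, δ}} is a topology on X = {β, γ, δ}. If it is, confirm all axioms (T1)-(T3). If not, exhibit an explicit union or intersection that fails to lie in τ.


τ is NOT a topology on X.

Axiom (T1): ∅ ∈ τ? Yes; X ∈ τ? Yes.
Axiom (T2/T3): check pairwise unions and intersections of members of τ.
Counterexample for (T3): {β, γ} ∩ {γ, δ} = {γ} ∉ τ. Therefore τ is NOT a topology.


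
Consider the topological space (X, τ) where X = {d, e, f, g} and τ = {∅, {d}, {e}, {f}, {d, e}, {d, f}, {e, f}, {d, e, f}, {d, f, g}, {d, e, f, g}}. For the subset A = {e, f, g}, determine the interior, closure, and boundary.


int(A) = {e, f}, cl(A) = {e, f, g}, ∂A = {g}.

Closed sets in (X, τ) are complements of opens:
  closed(X, τ) = {∅, {e}, {g}, {d, g}, {e, g}, {f, g}, {d, e, g}, {d, f, g}, {e, f, g}, {d, e, f, g}}.
int(A) = ⋃ {U ∈ τ : U ⊆ A}. Opens contained in A: ∅, {e}, {f}, {e, f}.
Taking the union of these: int(A) = {e, f}.
cl(A) = ⋂ {C closed : A ⊆ C}. Closed sets containing A: {e, f, g}, {d, e, f, g}.
Intersecting these: cl(A) = {e, f, g}.
∂A = cl(A) ∖ int(A) = {e, f, g} ∖ {e, f} = {g}.


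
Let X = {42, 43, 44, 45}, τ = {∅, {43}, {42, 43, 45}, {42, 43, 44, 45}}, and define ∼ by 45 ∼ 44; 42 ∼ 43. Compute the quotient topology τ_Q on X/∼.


X/∼ = {[42=43], [44=45]}; |τ_Q| = 2.

Equivalence classes: [42=43], [44=45].
Quotient map π: X → X/∼ sends 42 ↦ [42=43], 43 ↦ [42=43], 44 ↦ [44=45], 45 ↦ [44=45].
For each subset V ⊆ X/∼, compute π^{-1}(V) ⊆ X and check whether π^{-1}(V) ∈ τ. V is open in τ_Q iff π^{-1}(V) ∈ τ.
  V = {}: π^{-1}(V) = ∅ ∈ τ ✓.
  V = {[42=43]}: π^{-1}(V) = {42, 43} ∉ τ ✗.
  V = {[44=45]}: π^{-1}(V) = {44, 45} ∉ τ ✗.
  V = {[42=43], [44=45]}: π^{-1}(V) = {42, 43, 44, 45} ∈ τ ✓.
Open sets in the quotient: τ_Q = {{}, {[42=43], [44=45]}} (2 elements).


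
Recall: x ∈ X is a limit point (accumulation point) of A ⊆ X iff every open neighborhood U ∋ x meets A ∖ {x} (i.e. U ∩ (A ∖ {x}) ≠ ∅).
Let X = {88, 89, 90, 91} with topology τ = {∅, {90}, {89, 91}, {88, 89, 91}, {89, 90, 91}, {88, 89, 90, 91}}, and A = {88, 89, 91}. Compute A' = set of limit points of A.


A' = {88, 89, 91}

For each x ∈ X, list the open sets U ∈ τ with x ∈ U, then check whether U ∩ (A ∖ {x}) ≠ ∅ for every such U.
  x = 88: opens ∋ x are {88, 89, 91}, {88, 89, 90, 91}; each meets A ∖ {88}, so x IS a limit point.
  x = 89: opens ∋ x are {89, 91}, {88, 89, 91}, {89, 90, 91}, {88, 89, 90, 91}; each meets A ∖ {89}, so x IS a limit point.
  x = 90: open {90} ∋ x has {90} ∩ (A ∖ {90}) = ∅, so x is NOT a limit point.
  x = 91: opens ∋ x are {89, 91}, {88, 89, 91}, {89, 90, 91}, {88, 89, 90, 91}; each meets A ∖ {91}, so x IS a limit point.
Collecting: A' = {88, 89, 91}.


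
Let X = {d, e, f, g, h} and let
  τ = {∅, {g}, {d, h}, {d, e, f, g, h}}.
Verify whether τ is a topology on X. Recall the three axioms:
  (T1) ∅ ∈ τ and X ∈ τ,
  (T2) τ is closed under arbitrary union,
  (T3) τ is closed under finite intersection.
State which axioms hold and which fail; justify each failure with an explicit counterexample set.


τ is NOT a topology on X.

Axiom (T1): ∅ ∈ τ? Yes; X ∈ τ? Yes.
Axiom (T2/T3): check pairwise unions and intersections of members of τ.
Counterexample for (T2): {g} ∪ {d, h} = {d, g, h} ∉ τ. Therefore τ is NOT a topology.


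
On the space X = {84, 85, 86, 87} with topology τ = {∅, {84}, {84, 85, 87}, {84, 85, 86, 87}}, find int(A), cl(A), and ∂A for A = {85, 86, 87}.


int(A) = ∅, cl(A) = {85, 86, 87}, ∂A = {85, 86, 87}.

Closed sets in (X, τ) are complements of opens:
  closed(X, τ) = {∅, {86}, {85, 86, 87}, {84, 85, 86, 87}}.
int(A) = ⋃ {U ∈ τ : U ⊆ A}. Opens contained in A: ∅.
Taking the union of these: int(A) = ∅.
cl(A) = ⋂ {C closed : A ⊆ C}. Closed sets containing A: {85, 86, 87}, {84, 85, 86, 87}.
Intersecting these: cl(A) = {85, 86, 87}.
∂A = cl(A) ∖ int(A) = {85, 86, 87} ∖ ∅ = {85, 86, 87}.


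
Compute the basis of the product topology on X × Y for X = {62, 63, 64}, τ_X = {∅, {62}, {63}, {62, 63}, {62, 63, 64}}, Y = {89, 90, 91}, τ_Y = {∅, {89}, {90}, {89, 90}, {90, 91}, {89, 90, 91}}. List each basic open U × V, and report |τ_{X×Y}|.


Basis B = {∅ × ∅, {62} × {89}, {62} × {90}, {63} × {89}, {63} × {90}, {62} × {89, 90}, {62, 63} × {89}, {62} × {90, 91}, {62, 63} × {90}, {63} × {89, 90}, {63} × {90, 91}, {62} × {89, 90, 91}, {62, 63, 64} × {89}, {62, 63, 64} × {90}, {63} × {89, 90, 91}, {62, 63} × {89, 90}, {62, 63} × {90, 91}, {62, 63} × {89, 90, 91}, {62, 63, 64} × {89, 90}, {62, 63, 64} × {90, 91}, {62, 63, 64} × {89, 90, 91}}; |τ_{X×Y}| = 70.

Enumerate products U × V with U ∈ τ_X, V ∈ τ_Y (deduplicated):
  ∅ × ∅ = {} (∅)
  {62} × {89} = {(62,89)}
  {62} × {90} = {(62,90)}
  {63} × {89} = {(63,89)}
  {63} × {90} = {(63,90)}
  {62} × {89, 90} = {(62,89), (62,90)}
  {62, 63} × {89} = {(62,89), (63,89)}
  {62} × {90, 91} = {(62,90), (62,91)}
  {62, 63} × {90} = {(62,90), (63,90)}
  {63} × {89, 90} = {(63,89), (63,90)}
  {63} × {90, 91} = {(63,90), (63,91)}
  {62} × {89, 90, 91} = {(62,89), (62,90), (62,91)}
  {62, 63, 64} × {89} = {(62,89), (63,89), (64,89)}
  {62, 63, 64} × {90} = {(62,90), (63,90), (64,90)}
  {63} × {89, 90, 91} = {(63,89), (63,90), (63,91)}
  {62, 63} × {89, 90} = {(62,89), (62,90), (63,89), (63,90)}
  {62, 63} × {90, 91} = {(62,90), (62,91), (63,90), (63,91)}
  {62, 63} × {89, 90, 91} = {(62,89), (62,90), (62,91), (63,89), (63,90), (63,91)}
  {62, 63, 64} × {89, 90} = {(62,89), (62,90), (63,89), (63,90), (64,89), (64,90)}
  {62, 63, 64} × {90, 91} = {(62,90), (62,91), (63,90), (63,91), (64,90), (64,91)}
  {62, 63, 64} × {89, 90, 91} = {(62,89), (62,90), (62,91), (63,89), (63,90), (63,91), (64,89), (64,90), (64,91)}
These 21 distinct sets form the basis B.
Close under arbitrary unions to get τ_{X×Y}; counting gives |τ_{X×Y}| = 70.


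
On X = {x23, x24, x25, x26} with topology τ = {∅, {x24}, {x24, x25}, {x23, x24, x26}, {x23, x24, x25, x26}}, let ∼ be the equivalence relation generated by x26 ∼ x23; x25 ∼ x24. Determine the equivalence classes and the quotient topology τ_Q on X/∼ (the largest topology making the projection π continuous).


X/∼ = {[x23=x26], [x24=x25]}; |τ_Q| = 3.

Equivalence classes: [x23=x26], [x24=x25].
Quotient map π: X → X/∼ sends x23 ↦ [x23=x26], x24 ↦ [x24=x25], x25 ↦ [x24=x25], x26 ↦ [x23=x26].
For each subset V ⊆ X/∼, compute π^{-1}(V) ⊆ X and check whether π^{-1}(V) ∈ τ. V is open in τ_Q iff π^{-1}(V) ∈ τ.
  V = {}: π^{-1}(V) = ∅ ∈ τ ✓.
  V = {[x23=x26]}: π^{-1}(V) = {x23, x26} ∉ τ ✗.
  V = {[x24=x25]}: π^{-1}(V) = {x24, x25} ∈ τ ✓.
  V = {[x23=x26], [x24=x25]}: π^{-1}(V) = {x23, x24, x25, x26} ∈ τ ✓.
Open sets in the quotient: τ_Q = {{}, {[x24=x25]}, {[x23=x26], [x24=x25]}} (3 elements).


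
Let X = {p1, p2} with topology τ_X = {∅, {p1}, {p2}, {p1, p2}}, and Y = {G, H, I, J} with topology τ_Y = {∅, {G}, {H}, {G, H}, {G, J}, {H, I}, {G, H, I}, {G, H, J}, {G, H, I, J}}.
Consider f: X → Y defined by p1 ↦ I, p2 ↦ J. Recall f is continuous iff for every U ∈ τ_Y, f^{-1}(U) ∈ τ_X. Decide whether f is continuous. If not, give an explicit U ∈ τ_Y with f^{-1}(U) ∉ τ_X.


f IS continuous.

Compute f^{-1}(U) for each U ∈ τ_Y:
  U = ∅: f^{-1}(U) = ∅ ∈ τ_X ✓.
  U = {G}: f^{-1}(U) = ∅ ∈ τ_X ✓.
  U = {H}: f^{-1}(U) = ∅ ∈ τ_X ✓.
  U = {G, H}: f^{-1}(U) = ∅ ∈ τ_X ✓.
  U = {G, J}: f^{-1}(U) = {p2} ∈ τ_X ✓.
  U = {H, I}: f^{-1}(U) = {p1} ∈ τ_X ✓.
  U = {G, H, I}: f^{-1}(U) = {p1} ∈ τ_X ✓.
  U = {G, H, J}: f^{-1}(U) = {p2} ∈ τ_X ✓.
  U = {G, H, I, J}: f^{-1}(U) = {p1, p2} ∈ τ_X ✓.
Every preimage lies in τ_X, so f IS continuous.


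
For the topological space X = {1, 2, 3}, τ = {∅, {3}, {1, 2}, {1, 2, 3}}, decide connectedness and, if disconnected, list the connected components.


(X, τ) is disconnected; components = [{3}, {1, 2}].

Find clopen sets (U ∈ τ with X ∖ U ∈ τ):
  U = ∅, X ∖ U = {1, 2, 3} — both open, so U is clopen.
  U = {3}, X ∖ U = {1, 2} — both open, so U is clopen.
  U = {1, 2}, X ∖ U = {3} — both open, so U is clopen.
  U = {1, 2, 3}, X ∖ U = ∅ — both open, so U is clopen.
Nontrivial clopen(s) exist: e.g. {1, 2}. So (X, τ) is disconnected.
Compute connected components by grouping points that agree on all clopens:
  component: {3}
  component: {1, 2}


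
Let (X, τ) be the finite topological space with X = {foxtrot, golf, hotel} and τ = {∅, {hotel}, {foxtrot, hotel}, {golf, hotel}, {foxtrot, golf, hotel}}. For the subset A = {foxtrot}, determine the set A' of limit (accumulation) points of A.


A' = ∅

For each x ∈ X, list the open sets U ∈ τ with x ∈ U, then check whether U ∩ (A ∖ {x}) ≠ ∅ for every such U.
  x = foxtrot: open {foxtrot, hotel} ∋ x has {foxtrot, hotel} ∩ (A ∖ {foxtrot}) = ∅, so x is NOT a limit point.
  x = golf: open {golf, hotel} ∋ x has {golf, hotel} ∩ (A ∖ {golf}) = ∅, so x is NOT a limit point.
  x = hotel: open {hotel} ∋ x has {hotel} ∩ (A ∖ {hotel}) = ∅, so x is NOT a limit point.
Collecting: A' = ∅.


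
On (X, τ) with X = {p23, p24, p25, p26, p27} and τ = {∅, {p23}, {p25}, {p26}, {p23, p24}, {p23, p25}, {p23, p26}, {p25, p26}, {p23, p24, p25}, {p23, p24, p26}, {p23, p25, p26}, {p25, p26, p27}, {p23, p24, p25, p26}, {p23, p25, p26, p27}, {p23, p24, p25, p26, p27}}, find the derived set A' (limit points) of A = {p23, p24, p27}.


A' = {p24}

For each x ∈ X, list the open sets U ∈ τ with x ∈ U, then check whether U ∩ (A ∖ {x}) ≠ ∅ for every such U.
  x = p23: open {p23} ∋ x has {p23} ∩ (A ∖ {p23}) = ∅, so x is NOT a limit point.
  x = p24: opens ∋ x are {p23, p24}, {p23, p24, p25}, {p23, p24, p26}, {p23, p24, p25, p26}, {p23, p24, p25, p26, p27}; each meets A ∖ {p24}, so x IS a limit point.
  x = p25: open {p25} ∋ x has {p25} ∩ (A ∖ {p25}) = ∅, so x is NOT a limit point.
  x = p26: open {p26} ∋ x has {p26} ∩ (A ∖ {p26}) = ∅, so x is NOT a limit point.
  x = p27: open {p25, p26, p27} ∋ x has {p25, p26, p27} ∩ (A ∖ {p27}) = ∅, so x is NOT a limit point.
Collecting: A' = {p24}.


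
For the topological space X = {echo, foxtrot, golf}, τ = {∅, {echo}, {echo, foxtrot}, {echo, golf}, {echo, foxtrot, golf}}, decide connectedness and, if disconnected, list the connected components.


(X, τ) is connected.

Find clopen sets (U ∈ τ with X ∖ U ∈ τ):
  U = ∅, X ∖ U = {echo, foxtrot, golf} — both open, so U is clopen.
  U = {echo, foxtrot, golf}, X ∖ U = ∅ — both open, so U is clopen.
Only trivial clopens (∅ and X) exist, so (X, τ) is connected.
Compute connected components by grouping points that agree on all clopens:
  component: {echo, foxtrot, golf}


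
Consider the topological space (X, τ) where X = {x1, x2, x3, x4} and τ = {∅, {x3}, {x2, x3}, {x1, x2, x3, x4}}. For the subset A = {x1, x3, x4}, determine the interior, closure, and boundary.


int(A) = {x3}, cl(A) = {x1, x2, x3, x4}, ∂A = {x1, x2, x4}.

Closed sets in (X, τ) are complements of opens:
  closed(X, τ) = {∅, {x1, x4}, {x1, x2, x4}, {x1, x2, x3, x4}}.
int(A) = ⋃ {U ∈ τ : U ⊆ A}. Opens contained in A: ∅, {x3}.
Taking the union of these: int(A) = {x3}.
cl(A) = ⋂ {C closed : A ⊆ C}. Closed sets containing A: {x1, x2, x3, x4}.
Intersecting these: cl(A) = {x1, x2, x3, x4}.
∂A = cl(A) ∖ int(A) = {x1, x2, x3, x4} ∖ {x3} = {x1, x2, x4}.


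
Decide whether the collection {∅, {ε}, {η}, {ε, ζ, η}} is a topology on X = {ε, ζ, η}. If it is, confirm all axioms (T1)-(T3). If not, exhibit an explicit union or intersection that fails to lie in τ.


τ is NOT a topology on X.

Axiom (T1): ∅ ∈ τ? Yes; X ∈ τ? Yes.
Axiom (T2/T3): check pairwise unions and intersections of members of τ.
Counterexample for (T2): {ε} ∪ {η} = {ε, η} ∉ τ. Therefore τ is NOT a topology.


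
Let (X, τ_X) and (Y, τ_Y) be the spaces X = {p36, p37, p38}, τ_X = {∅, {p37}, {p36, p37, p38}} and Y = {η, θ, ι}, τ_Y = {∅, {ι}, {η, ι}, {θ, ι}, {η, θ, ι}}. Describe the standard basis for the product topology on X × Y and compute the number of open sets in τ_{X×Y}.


Basis B = {∅ × ∅, {p37} × {ι}, {p37} × {η, ι}, {p37} × {θ, ι}, {p36, p37, p38} × {ι}, {p37} × {η, θ, ι}, {p36, p37, p38} × {η, ι}, {p36, p37, p38} × {θ, ι}, {p36, p37, p38} × {η, θ, ι}}; |τ_{X×Y}| = 14.

Enumerate products U × V with U ∈ τ_X, V ∈ τ_Y (deduplicated):
  ∅ × ∅ = {} (∅)
  {p37} × {ι} = {(p37,ι)}
  {p37} × {η, ι} = {(p37,η), (p37,ι)}
  {p37} × {θ, ι} = {(p37,θ), (p37,ι)}
  {p36, p37, p38} × {ι} = {(p36,ι), (p37,ι), (p38,ι)}
  {p37} × {η, θ, ι} = {(p37,η), (p37,θ), (p37,ι)}
  {p36, p37, p38} × {η, ι} = {(p36,η), (p36,ι), (p37,η), (p37,ι), (p38,η), (p38,ι)}
  {p36, p37, p38} × {θ, ι} = {(p36,θ), (p36,ι), (p37,θ), (p37,ι), (p38,θ), (p38,ι)}
  {p36, p37, p38} × {η, θ, ι} = {(p36,η), (p36,θ), (p36,ι), (p37,η), (p37,θ), (p37,ι), (p38,η), (p38,θ), (p38,ι)}
These 9 distinct sets form the basis B.
Close under arbitrary unions to get τ_{X×Y}; counting gives |τ_{X×Y}| = 14.


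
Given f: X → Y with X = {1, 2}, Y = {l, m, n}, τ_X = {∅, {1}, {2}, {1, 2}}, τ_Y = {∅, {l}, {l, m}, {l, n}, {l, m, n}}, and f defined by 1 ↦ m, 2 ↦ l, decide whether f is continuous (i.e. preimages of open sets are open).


f IS continuous.

Compute f^{-1}(U) for each U ∈ τ_Y:
  U = ∅: f^{-1}(U) = ∅ ∈ τ_X ✓.
  U = {l}: f^{-1}(U) = {2} ∈ τ_X ✓.
  U = {l, m}: f^{-1}(U) = {1, 2} ∈ τ_X ✓.
  U = {l, n}: f^{-1}(U) = {2} ∈ τ_X ✓.
  U = {l, m, n}: f^{-1}(U) = {1, 2} ∈ τ_X ✓.
Every preimage lies in τ_X, so f IS continuous.


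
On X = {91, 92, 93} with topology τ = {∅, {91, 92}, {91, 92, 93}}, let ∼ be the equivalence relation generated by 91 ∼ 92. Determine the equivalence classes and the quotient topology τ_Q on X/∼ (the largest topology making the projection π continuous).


X/∼ = {[91=92], [93]}; |τ_Q| = 3.

Equivalence classes: [91=92], [93].
Quotient map π: X → X/∼ sends 91 ↦ [91=92], 92 ↦ [91=92], 93 ↦ [93].
For each subset V ⊆ X/∼, compute π^{-1}(V) ⊆ X and check whether π^{-1}(V) ∈ τ. V is open in τ_Q iff π^{-1}(V) ∈ τ.
  V = {}: π^{-1}(V) = ∅ ∈ τ ✓.
  V = {[91=92]}: π^{-1}(V) = {91, 92} ∈ τ ✓.
  V = {[93]}: π^{-1}(V) = {93} ∉ τ ✗.
  V = {[91=92], [93]}: π^{-1}(V) = {91, 92, 93} ∈ τ ✓.
Open sets in the quotient: τ_Q = {{}, {[91=92]}, {[91=92], [93]}} (3 elements).


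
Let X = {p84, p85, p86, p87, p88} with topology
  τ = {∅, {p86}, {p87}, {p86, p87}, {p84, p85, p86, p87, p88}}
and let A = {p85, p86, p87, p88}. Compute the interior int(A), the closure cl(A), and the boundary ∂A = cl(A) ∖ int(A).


int(A) = {p86, p87}, cl(A) = {p84, p85, p86, p87, p88}, ∂A = {p84, p85, p88}.

Closed sets in (X, τ) are complements of opens:
  closed(X, τ) = {∅, {p84, p85, p88}, {p84, p85, p86, p88}, {p84, p85, p87, p88}, {p84, p85, p86, p87, p88}}.
int(A) = ⋃ {U ∈ τ : U ⊆ A}. Opens contained in A: ∅, {p86}, {p87}, {p86, p87}.
Taking the union of these: int(A) = {p86, p87}.
cl(A) = ⋂ {C closed : A ⊆ C}. Closed sets containing A: {p84, p85, p86, p87, p88}.
Intersecting these: cl(A) = {p84, p85, p86, p87, p88}.
∂A = cl(A) ∖ int(A) = {p84, p85, p86, p87, p88} ∖ {p86, p87} = {p84, p85, p88}.


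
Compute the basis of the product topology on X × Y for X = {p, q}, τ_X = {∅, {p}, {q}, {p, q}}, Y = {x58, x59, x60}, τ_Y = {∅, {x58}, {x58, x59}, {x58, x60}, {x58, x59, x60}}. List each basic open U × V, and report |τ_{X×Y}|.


Basis B = {∅ × ∅, {p} × {x58}, {q} × {x58}, {p} × {x58, x59}, {p} × {x58, x60}, {p, q} × {x58}, {q} × {x58, x59}, {q} × {x58, x60}, {p} × {x58, x59, x60}, {q} × {x58, x59, x60}, {p, q} × {x58, x59}, {p, q} × {x58, x60}, {p, q} × {x58, x59, x60}}; |τ_{X×Y}| = 25.

Enumerate products U × V with U ∈ τ_X, V ∈ τ_Y (deduplicated):
  ∅ × ∅ = {} (∅)
  {p} × {x58} = {(p,x58)}
  {q} × {x58} = {(q,x58)}
  {p} × {x58, x59} = {(p,x58), (p,x59)}
  {p} × {x58, x60} = {(p,x58), (p,x60)}
  {p, q} × {x58} = {(p,x58), (q,x58)}
  {q} × {x58, x59} = {(q,x58), (q,x59)}
  {q} × {x58, x60} = {(q,x58), (q,x60)}
  {p} × {x58, x59, x60} = {(p,x58), (p,x59), (p,x60)}
  {q} × {x58, x59, x60} = {(q,x58), (q,x59), (q,x60)}
  {p, q} × {x58, x59} = {(p,x58), (p,x59), (q,x58), (q,x59)}
  {p, q} × {x58, x60} = {(p,x58), (p,x60), (q,x58), (q,x60)}
  {p, q} × {x58, x59, x60} = {(p,x58), (p,x59), (p,x60), (q,x58), (q,x59), (q,x60)}
These 13 distinct sets form the basis B.
Close under arbitrary unions to get τ_{X×Y}; counting gives |τ_{X×Y}| = 25.


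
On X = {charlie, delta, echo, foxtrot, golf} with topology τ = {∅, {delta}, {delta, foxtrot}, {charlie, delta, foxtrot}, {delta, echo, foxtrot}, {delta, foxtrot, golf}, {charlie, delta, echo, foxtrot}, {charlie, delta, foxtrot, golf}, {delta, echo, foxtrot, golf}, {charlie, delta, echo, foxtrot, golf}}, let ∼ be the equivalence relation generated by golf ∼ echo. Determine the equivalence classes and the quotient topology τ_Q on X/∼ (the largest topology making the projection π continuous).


X/∼ = {[charlie], [delta], [echo=golf], [foxtrot]}; |τ_Q| = 6.

Equivalence classes: [charlie], [delta], [echo=golf], [foxtrot].
Quotient map π: X → X/∼ sends charlie ↦ [charlie], delta ↦ [delta], echo ↦ [echo=golf], foxtrot ↦ [foxtrot], golf ↦ [echo=golf].
For each subset V ⊆ X/∼, compute π^{-1}(V) ⊆ X and check whether π^{-1}(V) ∈ τ. V is open in τ_Q iff π^{-1}(V) ∈ τ.
  V = {}: π^{-1}(V) = ∅ ∈ τ ✓.
  V = {[charlie]}: π^{-1}(V) = {charlie} ∉ τ ✗.
  V = {[delta]}: π^{-1}(V) = {delta} ∈ τ ✓.
  V = {[charlie], [delta]}: π^{-1}(V) = {charlie, delta} ∉ τ ✗.
  V = {[echo=golf]}: π^{-1}(V) = {echo, golf} ∉ τ ✗.
  V = {[charlie], [echo=golf]}: π^{-1}(V) = {charlie, echo, golf} ∉ τ ✗.
  V = {[delta], [echo=golf]}: π^{-1}(V) = {delta, echo, golf} ∉ τ ✗.
  V = {[charlie], [delta], [echo=golf]}: π^{-1}(V) = {charlie, delta, echo, golf} ∉ τ ✗.
  V = {[foxtrot]}: π^{-1}(V) = {foxtrot} ∉ τ ✗.
  V = {[charlie], [foxtrot]}: π^{-1}(V) = {charlie, foxtrot} ∉ τ ✗.
  V = {[delta], [foxtrot]}: π^{-1}(V) = {delta, foxtrot} ∈ τ ✓.
  V = {[charlie], [delta], [foxtrot]}: π^{-1}(V) = {charlie, delta, foxtrot} ∈ τ ✓.
  V = {[echo=golf], [foxtrot]}: π^{-1}(V) = {echo, foxtrot, golf} ∉ τ ✗.
  V = {[charlie], [echo=golf], [foxtrot]}: π^{-1}(V) = {charlie, echo, foxtrot, golf} ∉ τ ✗.
  V = {[delta], [echo=golf], [foxtrot]}: π^{-1}(V) = {delta, echo, foxtrot, golf} ∈ τ ✓.
  V = {[charlie], [delta], [echo=golf], [foxtrot]}: π^{-1}(V) = {charlie, delta, echo, foxtrot, golf} ∈ τ ✓.
Open sets in the quotient: τ_Q = {{}, {[delta]}, {[delta], [foxtrot]}, {[charlie], [delta], [foxtrot]}, {[delta], [echo=golf], [foxtrot]}, {[charlie], [delta], [echo=golf], [foxtrot]}} (6 elements).


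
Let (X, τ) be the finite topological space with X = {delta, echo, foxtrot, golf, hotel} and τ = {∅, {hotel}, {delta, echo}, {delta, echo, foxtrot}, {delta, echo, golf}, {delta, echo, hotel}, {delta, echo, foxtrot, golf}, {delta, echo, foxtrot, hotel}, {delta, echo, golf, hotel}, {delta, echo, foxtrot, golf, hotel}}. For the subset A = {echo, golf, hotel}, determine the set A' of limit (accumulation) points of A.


A' = {delta, foxtrot, golf}

For each x ∈ X, list the open sets U ∈ τ with x ∈ U, then check whether U ∩ (A ∖ {x}) ≠ ∅ for every such U.
  x = delta: opens ∋ x are {delta, echo}, {delta, echo, foxtrot}, {delta, echo, golf}, {delta, echo, hotel}, {delta, echo, foxtrot, golf}, {delta, echo, foxtrot, hotel}, {delta, echo, golf, hotel}, {delta, echo, foxtrot, golf, hotel}; each meets A ∖ {delta}, so x IS a limit point.
  x = echo: open {delta, echo} ∋ x has {delta, echo} ∩ (A ∖ {echo}) = ∅, so x is NOT a limit point.
  x = foxtrot: opens ∋ x are {delta, echo, foxtrot}, {delta, echo, foxtrot, golf}, {delta, echo, foxtrot, hotel}, {delta, echo, foxtrot, golf, hotel}; each meets A ∖ {foxtrot}, so x IS a limit point.
  x = golf: opens ∋ x are {delta, echo, golf}, {delta, echo, foxtrot, golf}, {delta, echo, golf, hotel}, {delta, echo, foxtrot, golf, hotel}; each meets A ∖ {golf}, so x IS a limit point.
  x = hotel: open {hotel} ∋ x has {hotel} ∩ (A ∖ {hotel}) = ∅, so x is NOT a limit point.
Collecting: A' = {delta, foxtrot, golf}.


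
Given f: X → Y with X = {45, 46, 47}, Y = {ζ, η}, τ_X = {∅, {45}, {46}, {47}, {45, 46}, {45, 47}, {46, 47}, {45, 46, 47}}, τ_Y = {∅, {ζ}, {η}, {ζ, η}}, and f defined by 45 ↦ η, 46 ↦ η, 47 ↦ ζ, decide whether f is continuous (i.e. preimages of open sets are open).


f IS continuous.

Compute f^{-1}(U) for each U ∈ τ_Y:
  U = ∅: f^{-1}(U) = ∅ ∈ τ_X ✓.
  U = {ζ}: f^{-1}(U) = {47} ∈ τ_X ✓.
  U = {η}: f^{-1}(U) = {45, 46} ∈ τ_X ✓.
  U = {ζ, η}: f^{-1}(U) = {45, 46, 47} ∈ τ_X ✓.
Every preimage lies in τ_X, so f IS continuous.


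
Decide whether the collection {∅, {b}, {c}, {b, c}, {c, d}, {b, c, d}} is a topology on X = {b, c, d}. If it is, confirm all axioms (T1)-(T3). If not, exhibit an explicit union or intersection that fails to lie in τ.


τ IS a topology on X.

Axiom (T1): ∅ ∈ τ? Yes; X ∈ τ? Yes.
Axiom (T2/T3): check pairwise unions and intersections of members of τ.
All pairwise intersections and unions checked — each lies in τ. Therefore τ satisfies (T1), (T2), (T3): it IS a topology on X.


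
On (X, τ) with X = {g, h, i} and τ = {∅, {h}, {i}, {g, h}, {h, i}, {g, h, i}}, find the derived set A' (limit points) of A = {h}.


A' = {g}

For each x ∈ X, list the open sets U ∈ τ with x ∈ U, then check whether U ∩ (A ∖ {x}) ≠ ∅ for every such U.
  x = g: opens ∋ x are {g, h}, {g, h, i}; each meets A ∖ {g}, so x IS a limit point.
  x = h: open {h} ∋ x has {h} ∩ (A ∖ {h}) = ∅, so x is NOT a limit point.
  x = i: open {i} ∋ x has {i} ∩ (A ∖ {i}) = ∅, so x is NOT a limit point.
Collecting: A' = {g}.


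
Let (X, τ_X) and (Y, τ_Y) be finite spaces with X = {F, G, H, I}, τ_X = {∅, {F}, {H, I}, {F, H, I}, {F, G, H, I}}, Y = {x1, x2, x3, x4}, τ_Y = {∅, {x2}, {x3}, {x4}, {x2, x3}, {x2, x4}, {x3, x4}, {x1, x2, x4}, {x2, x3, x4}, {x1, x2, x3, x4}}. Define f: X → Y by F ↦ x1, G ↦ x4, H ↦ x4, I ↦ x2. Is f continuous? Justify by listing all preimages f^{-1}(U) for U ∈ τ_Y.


f is NOT continuous.

Compute f^{-1}(U) for each U ∈ τ_Y:
  U = ∅: f^{-1}(U) = ∅ ∈ τ_X ✓.
  U = {x2}: f^{-1}(U) = {I} ∉ τ_X ✗.
  U = {x3}: f^{-1}(U) = ∅ ∈ τ_X ✓.
  U = {x4}: f^{-1}(U) = {G, H} ∉ τ_X ✗.
  U = {x2, x3}: f^{-1}(U) = {I} ∉ τ_X ✗.
  U = {x2, x4}: f^{-1}(U) = {G, H, I} ∉ τ_X ✗.
  U = {x3, x4}: f^{-1}(U) = {G, H} ∉ τ_X ✗.
  U = {x1, x2, x4}: f^{-1}(U) = {F, G, H, I} ∈ τ_X ✓.
  U = {x2, x3, x4}: f^{-1}(U) = {G, H, I} ∉ τ_X ✗.
  U = {x1, x2, x3, x4}: f^{-1}(U) = {F, G, H, I} ∈ τ_X ✓.
Found U = {x2} with f^{-1}(U) = {I} not in τ_X. Therefore f is NOT continuous.


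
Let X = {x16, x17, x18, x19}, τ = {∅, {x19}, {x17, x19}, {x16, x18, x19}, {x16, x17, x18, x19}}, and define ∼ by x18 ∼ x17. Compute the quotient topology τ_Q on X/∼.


X/∼ = {[x16], [x17=x18], [x19]}; |τ_Q| = 3.

Equivalence classes: [x16], [x17=x18], [x19].
Quotient map π: X → X/∼ sends x16 ↦ [x16], x17 ↦ [x17=x18], x18 ↦ [x17=x18], x19 ↦ [x19].
For each subset V ⊆ X/∼, compute π^{-1}(V) ⊆ X and check whether π^{-1}(V) ∈ τ. V is open in τ_Q iff π^{-1}(V) ∈ τ.
  V = {}: π^{-1}(V) = ∅ ∈ τ ✓.
  V = {[x16]}: π^{-1}(V) = {x16} ∉ τ ✗.
  V = {[x17=x18]}: π^{-1}(V) = {x17, x18} ∉ τ ✗.
  V = {[x16], [x17=x18]}: π^{-1}(V) = {x16, x17, x18} ∉ τ ✗.
  V = {[x19]}: π^{-1}(V) = {x19} ∈ τ ✓.
  V = {[x16], [x19]}: π^{-1}(V) = {x16, x19} ∉ τ ✗.
  V = {[x17=x18], [x19]}: π^{-1}(V) = {x17, x18, x19} ∉ τ ✗.
  V = {[x16], [x17=x18], [x19]}: π^{-1}(V) = {x16, x17, x18, x19} ∈ τ ✓.
Open sets in the quotient: τ_Q = {{}, {[x19]}, {[x16], [x17=x18], [x19]}} (3 elements).


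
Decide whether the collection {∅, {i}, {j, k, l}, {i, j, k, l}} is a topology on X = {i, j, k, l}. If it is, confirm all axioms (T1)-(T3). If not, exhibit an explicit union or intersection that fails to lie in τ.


τ IS a topology on X.

Axiom (T1): ∅ ∈ τ? Yes; X ∈ τ? Yes.
Axiom (T2/T3): check pairwise unions and intersections of members of τ.
All pairwise intersections and unions checked — each lies in τ. Therefore τ satisfies (T1), (T2), (T3): it IS a topology on X.


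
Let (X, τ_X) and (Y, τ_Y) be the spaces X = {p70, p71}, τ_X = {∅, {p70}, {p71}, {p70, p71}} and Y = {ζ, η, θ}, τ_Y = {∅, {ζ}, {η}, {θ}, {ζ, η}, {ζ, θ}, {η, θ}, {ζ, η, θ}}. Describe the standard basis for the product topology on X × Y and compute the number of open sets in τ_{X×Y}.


Basis B = {∅ × ∅, {p70} × {ζ}, {p70} × {η}, {p70} × {θ}, {p71} × {ζ}, {p71} × {η}, {p71} × {θ}, {p70} × {ζ, η}, {p70} × {ζ, θ}, {p70, p71} × {ζ}, {p70} × {η, θ}, {p70, p71} × {η}, {p70, p71} × {θ}, {p71} × {ζ, η}, {p71} × {ζ, θ}, {p71} × {η, θ}, {p70} × {ζ, η, θ}, {p71} × {ζ, η, θ}, {p70, p71} × {ζ, η}, {p70, p71} × {ζ, θ}, {p70, p71} × {η, θ}, {p70, p71} × {ζ, η, θ}}; |τ_{X×Y}| = 64.

Enumerate products U × V with U ∈ τ_X, V ∈ τ_Y (deduplicated):
  ∅ × ∅ = {} (∅)
  {p70} × {ζ} = {(p70,ζ)}
  {p70} × {η} = {(p70,η)}
  {p70} × {θ} = {(p70,θ)}
  {p71} × {ζ} = {(p71,ζ)}
  {p71} × {η} = {(p71,η)}
  {p71} × {θ} = {(p71,θ)}
  {p70} × {ζ, η} = {(p70,ζ), (p70,η)}
  {p70} × {ζ, θ} = {(p70,ζ), (p70,θ)}
  {p70, p71} × {ζ} = {(p70,ζ), (p71,ζ)}
  {p70} × {η, θ} = {(p70,η), (p70,θ)}
  {p70, p71} × {η} = {(p70,η), (p71,η)}
  {p70, p71} × {θ} = {(p70,θ), (p71,θ)}
  {p71} × {ζ, η} = {(p71,ζ), (p71,η)}
  {p71} × {ζ, θ} = {(p71,ζ), (p71,θ)}
  {p71} × {η, θ} = {(p71,η), (p71,θ)}
  {p70} × {ζ, η, θ} = {(p70,ζ), (p70,η), (p70,θ)}
  {p71} × {ζ, η, θ} = {(p71,ζ), (p71,η), (p71,θ)}
  {p70, p71} × {ζ, η} = {(p70,ζ), (p70,η), (p71,ζ), (p71,η)}
  {p70, p71} × {ζ, θ} = {(p70,ζ), (p70,θ), (p71,ζ), (p71,θ)}
  {p70, p71} × {η, θ} = {(p70,η), (p70,θ), (p71,η), (p71,θ)}
  {p70, p71} × {ζ, η, θ} = {(p70,ζ), (p70,η), (p70,θ), (p71,ζ), (p71,η), (p71,θ)}
These 22 distinct sets form the basis B.
Close under arbitrary unions to get τ_{X×Y}; counting gives |τ_{X×Y}| = 64.


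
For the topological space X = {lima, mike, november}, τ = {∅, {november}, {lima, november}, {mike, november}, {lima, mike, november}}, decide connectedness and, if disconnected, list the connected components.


(X, τ) is connected.

Find clopen sets (U ∈ τ with X ∖ U ∈ τ):
  U = ∅, X ∖ U = {lima, mike, november} — both open, so U is clopen.
  U = {lima, mike, november}, X ∖ U = ∅ — both open, so U is clopen.
Only trivial clopens (∅ and X) exist, so (X, τ) is connected.
Compute connected components by grouping points that agree on all clopens:
  component: {lima, mike, november}


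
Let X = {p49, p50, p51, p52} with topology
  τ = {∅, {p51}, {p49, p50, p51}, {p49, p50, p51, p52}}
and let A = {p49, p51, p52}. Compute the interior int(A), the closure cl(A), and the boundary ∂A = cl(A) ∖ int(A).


int(A) = {p51}, cl(A) = {p49, p50, p51, p52}, ∂A = {p49, p50, p52}.

Closed sets in (X, τ) are complements of opens:
  closed(X, τ) = {∅, {p52}, {p49, p50, p52}, {p49, p50, p51, p52}}.
int(A) = ⋃ {U ∈ τ : U ⊆ A}. Opens contained in A: ∅, {p51}.
Taking the union of these: int(A) = {p51}.
cl(A) = ⋂ {C closed : A ⊆ C}. Closed sets containing A: {p49, p50, p51, p52}.
Intersecting these: cl(A) = {p49, p50, p51, p52}.
∂A = cl(A) ∖ int(A) = {p49, p50, p51, p52} ∖ {p51} = {p49, p50, p52}.


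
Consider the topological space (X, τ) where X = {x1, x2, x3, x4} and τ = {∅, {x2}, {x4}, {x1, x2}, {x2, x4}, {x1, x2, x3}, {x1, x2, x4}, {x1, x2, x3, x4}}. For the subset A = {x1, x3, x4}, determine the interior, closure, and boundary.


int(A) = {x4}, cl(A) = {x1, x3, x4}, ∂A = {x1, x3}.

Closed sets in (X, τ) are complements of opens:
  closed(X, τ) = {∅, {x3}, {x4}, {x1, x3}, {x3, x4}, {x1, x2, x3}, {x1, x3, x4}, {x1, x2, x3, x4}}.
int(A) = ⋃ {U ∈ τ : U ⊆ A}. Opens contained in A: ∅, {x4}.
Taking the union of these: int(A) = {x4}.
cl(A) = ⋂ {C closed : A ⊆ C}. Closed sets containing A: {x1, x3, x4}, {x1, x2, x3, x4}.
Intersecting these: cl(A) = {x1, x3, x4}.
∂A = cl(A) ∖ int(A) = {x1, x3, x4} ∖ {x4} = {x1, x3}.


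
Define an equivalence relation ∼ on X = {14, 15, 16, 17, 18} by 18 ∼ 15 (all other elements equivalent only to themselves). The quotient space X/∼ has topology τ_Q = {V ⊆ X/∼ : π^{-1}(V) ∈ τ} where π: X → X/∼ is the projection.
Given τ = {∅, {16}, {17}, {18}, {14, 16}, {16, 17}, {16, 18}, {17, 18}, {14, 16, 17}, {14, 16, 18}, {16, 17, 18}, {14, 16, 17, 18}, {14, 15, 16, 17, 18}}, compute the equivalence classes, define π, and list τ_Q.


X/∼ = {[14], [15=18], [16], [17]}; |τ_Q| = 7.

Equivalence classes: [14], [15=18], [16], [17].
Quotient map π: X → X/∼ sends 14 ↦ [14], 15 ↦ [15=18], 16 ↦ [16], 17 ↦ [17], 18 ↦ [15=18].
For each subset V ⊆ X/∼, compute π^{-1}(V) ⊆ X and check whether π^{-1}(V) ∈ τ. V is open in τ_Q iff π^{-1}(V) ∈ τ.
  V = {}: π^{-1}(V) = ∅ ∈ τ ✓.
  V = {[14]}: π^{-1}(V) = {14} ∉ τ ✗.
  V = {[15=18]}: π^{-1}(V) = {15, 18} ∉ τ ✗.
  V = {[14], [15=18]}: π^{-1}(V) = {14, 15, 18} ∉ τ ✗.
  V = {[16]}: π^{-1}(V) = {16} ∈ τ ✓.
  V = {[14], [16]}: π^{-1}(V) = {14, 16} ∈ τ ✓.
  V = {[15=18], [16]}: π^{-1}(V) = {15, 16, 18} ∉ τ ✗.
  V = {[14], [15=18], [16]}: π^{-1}(V) = {14, 15, 16, 18} ∉ τ ✗.
  V = {[17]}: π^{-1}(V) = {17} ∈ τ ✓.
  V = {[14], [17]}: π^{-1}(V) = {14, 17} ∉ τ ✗.
  V = {[15=18], [17]}: π^{-1}(V) = {15, 17, 18} ∉ τ ✗.
  V = {[14], [15=18], [17]}: π^{-1}(V) = {14, 15, 17, 18} ∉ τ ✗.
  V = {[16], [17]}: π^{-1}(V) = {16, 17} ∈ τ ✓.
  V = {[14], [16], [17]}: π^{-1}(V) = {14, 16, 17} ∈ τ ✓.
  V = {[15=18], [16], [17]}: π^{-1}(V) = {15, 16, 17, 18} ∉ τ ✗.
  V = {[14], [15=18], [16], [17]}: π^{-1}(V) = {14, 15, 16, 17, 18} ∈ τ ✓.
Open sets in the quotient: τ_Q = {{}, {[16]}, {[14], [16]}, {[17]}, {[16], [17]}, {[14], [16], [17]}, {[14], [15=18], [16], [17]}} (7 elements).


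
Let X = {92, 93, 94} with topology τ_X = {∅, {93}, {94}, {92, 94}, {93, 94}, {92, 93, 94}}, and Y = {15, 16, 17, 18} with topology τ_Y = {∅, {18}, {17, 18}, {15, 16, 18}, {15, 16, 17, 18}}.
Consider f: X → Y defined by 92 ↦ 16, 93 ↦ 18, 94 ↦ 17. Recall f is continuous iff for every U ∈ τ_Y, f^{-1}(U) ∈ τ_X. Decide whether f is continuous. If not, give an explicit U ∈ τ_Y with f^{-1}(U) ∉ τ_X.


f is NOT continuous.

Compute f^{-1}(U) for each U ∈ τ_Y:
  U = ∅: f^{-1}(U) = ∅ ∈ τ_X ✓.
  U = {18}: f^{-1}(U) = {93} ∈ τ_X ✓.
  U = {17, 18}: f^{-1}(U) = {93, 94} ∈ τ_X ✓.
  U = {15, 16, 18}: f^{-1}(U) = {92, 93} ∉ τ_X ✗.
  U = {15, 16, 17, 18}: f^{-1}(U) = {92, 93, 94} ∈ τ_X ✓.
Found U = {15, 16, 18} with f^{-1}(U) = {92, 93} not in τ_X. Therefore f is NOT continuous.


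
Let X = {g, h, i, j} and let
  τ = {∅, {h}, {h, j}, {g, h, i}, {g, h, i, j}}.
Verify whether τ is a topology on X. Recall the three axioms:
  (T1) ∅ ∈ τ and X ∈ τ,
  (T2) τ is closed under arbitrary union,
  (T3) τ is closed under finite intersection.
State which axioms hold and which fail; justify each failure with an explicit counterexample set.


τ IS a topology on X.

Axiom (T1): ∅ ∈ τ? Yes; X ∈ τ? Yes.
Axiom (T2/T3): check pairwise unions and intersections of members of τ.
All pairwise intersections and unions checked — each lies in τ. Therefore τ satisfies (T1), (T2), (T3): it IS a topology on X.


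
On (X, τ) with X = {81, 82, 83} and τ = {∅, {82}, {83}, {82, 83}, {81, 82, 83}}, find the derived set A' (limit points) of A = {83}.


A' = {81}

For each x ∈ X, list the open sets U ∈ τ with x ∈ U, then check whether U ∩ (A ∖ {x}) ≠ ∅ for every such U.
  x = 81: opens ∋ x are {81, 82, 83}; each meets A ∖ {81}, so x IS a limit point.
  x = 82: open {82} ∋ x has {82} ∩ (A ∖ {82}) = ∅, so x is NOT a limit point.
  x = 83: open {83} ∋ x has {83} ∩ (A ∖ {83}) = ∅, so x is NOT a limit point.
Collecting: A' = {81}.


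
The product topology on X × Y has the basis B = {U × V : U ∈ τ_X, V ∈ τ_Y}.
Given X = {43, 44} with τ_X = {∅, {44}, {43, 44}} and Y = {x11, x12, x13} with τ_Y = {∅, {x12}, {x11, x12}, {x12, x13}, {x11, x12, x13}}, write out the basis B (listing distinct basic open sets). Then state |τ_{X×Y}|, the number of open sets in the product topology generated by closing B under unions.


Basis B = {∅ × ∅, {44} × {x12}, {43, 44} × {x12}, {44} × {x11, x12}, {44} × {x12, x13}, {44} × {x11, x12, x13}, {43, 44} × {x11, x12}, {43, 44} × {x12, x13}, {43, 44} × {x11, x12, x13}}; |τ_{X×Y}| = 14.

Enumerate products U × V with U ∈ τ_X, V ∈ τ_Y (deduplicated):
  ∅ × ∅ = {} (∅)
  {44} × {x12} = {(44,x12)}
  {43, 44} × {x12} = {(43,x12), (44,x12)}
  {44} × {x11, x12} = {(44,x11), (44,x12)}
  {44} × {x12, x13} = {(44,x12), (44,x13)}
  {44} × {x11, x12, x13} = {(44,x11), (44,x12), (44,x13)}
  {43, 44} × {x11, x12} = {(43,x11), (43,x12), (44,x11), (44,x12)}
  {43, 44} × {x12, x13} = {(43,x12), (43,x13), (44,x12), (44,x13)}
  {43, 44} × {x11, x12, x13} = {(43,x11), (43,x12), (43,x13), (44,x11), (44,x12), (44,x13)}
These 9 distinct sets form the basis B.
Close under arbitrary unions to get τ_{X×Y}; counting gives |τ_{X×Y}| = 14.


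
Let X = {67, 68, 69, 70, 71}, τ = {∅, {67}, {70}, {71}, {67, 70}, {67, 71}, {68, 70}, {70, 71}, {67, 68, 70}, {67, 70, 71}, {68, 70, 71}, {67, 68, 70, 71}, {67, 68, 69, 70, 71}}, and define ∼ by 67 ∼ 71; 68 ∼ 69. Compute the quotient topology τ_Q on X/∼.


X/∼ = {[67=71], [68=69], [70]}; |τ_Q| = 5.

Equivalence classes: [67=71], [68=69], [70].
Quotient map π: X → X/∼ sends 67 ↦ [67=71], 68 ↦ [68=69], 69 ↦ [68=69], 70 ↦ [70], 71 ↦ [67=71].
For each subset V ⊆ X/∼, compute π^{-1}(V) ⊆ X and check whether π^{-1}(V) ∈ τ. V is open in τ_Q iff π^{-1}(V) ∈ τ.
  V = {}: π^{-1}(V) = ∅ ∈ τ ✓.
  V = {[67=71]}: π^{-1}(V) = {67, 71} ∈ τ ✓.
  V = {[68=69]}: π^{-1}(V) = {68, 69} ∉ τ ✗.
  V = {[67=71], [68=69]}: π^{-1}(V) = {67, 68, 69, 71} ∉ τ ✗.
  V = {[70]}: π^{-1}(V) = {70} ∈ τ ✓.
  V = {[67=71], [70]}: π^{-1}(V) = {67, 70, 71} ∈ τ ✓.
  V = {[68=69], [70]}: π^{-1}(V) = {68, 69, 70} ∉ τ ✗.
  V = {[67=71], [68=69], [70]}: π^{-1}(V) = {67, 68, 69, 70, 71} ∈ τ ✓.
Open sets in the quotient: τ_Q = {{}, {[67=71]}, {[70]}, {[67=71], [70]}, {[67=71], [68=69], [70]}} (5 elements).


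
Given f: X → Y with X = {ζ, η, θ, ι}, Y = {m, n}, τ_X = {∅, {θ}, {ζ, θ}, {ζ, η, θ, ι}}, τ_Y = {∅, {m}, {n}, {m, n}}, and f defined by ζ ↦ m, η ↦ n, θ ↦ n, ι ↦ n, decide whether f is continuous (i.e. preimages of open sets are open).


f is NOT continuous.

Compute f^{-1}(U) for each U ∈ τ_Y:
  U = ∅: f^{-1}(U) = ∅ ∈ τ_X ✓.
  U = {m}: f^{-1}(U) = {ζ} ∉ τ_X ✗.
  U = {n}: f^{-1}(U) = {η, θ, ι} ∉ τ_X ✗.
  U = {m, n}: f^{-1}(U) = {ζ, η, θ, ι} ∈ τ_X ✓.
Found U = {m} with f^{-1}(U) = {ζ} not in τ_X. Therefore f is NOT continuous.


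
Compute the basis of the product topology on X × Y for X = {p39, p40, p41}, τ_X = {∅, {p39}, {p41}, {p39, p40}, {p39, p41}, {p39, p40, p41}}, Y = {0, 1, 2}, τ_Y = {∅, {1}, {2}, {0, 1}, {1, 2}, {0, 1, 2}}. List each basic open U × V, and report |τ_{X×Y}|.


Basis B = {∅ × ∅, {p39} × {1}, {p39} × {2}, {p41} × {1}, {p41} × {2}, {p39} × {0, 1}, {p39} × {1, 2}, {p39, p40} × {1}, {p39, p41} × {1}, {p39, p40} × {2}, {p39, p41} × {2}, {p41} × {0, 1}, {p41} × {1, 2}, {p39} × {0, 1, 2}, {p39, p40, p41} × {1}, {p39, p40, p41} × {2}, {p41} × {0, 1, 2}, {p39, p40} × {0, 1}, {p39, p41} × {0, 1}, {p39, p40} × {1, 2}, {p39, p41} × {1, 2}, {p39, p40} × {0, 1, 2}, {p39, p41} × {0, 1, 2}, {p39, p40, p41} × {0, 1}, {p39, p40, p41} × {1, 2}, {p39, p40, p41} × {0, 1, 2}}; |τ_{X×Y}| = 108.

Enumerate products U × V with U ∈ τ_X, V ∈ τ_Y (deduplicated):
  ∅ × ∅ = {} (∅)
  {p39} × {1} = {(p39,1)}
  {p39} × {2} = {(p39,2)}
  {p41} × {1} = {(p41,1)}
  {p41} × {2} = {(p41,2)}
  {p39} × {0, 1} = {(p39,0), (p39,1)}
  {p39} × {1, 2} = {(p39,1), (p39,2)}
  {p39, p40} × {1} = {(p39,1), (p40,1)}
  {p39, p41} × {1} = {(p39,1), (p41,1)}
  {p39, p40} × {2} = {(p39,2), (p40,2)}
  {p39, p41} × {2} = {(p39,2), (p41,2)}
  {p41} × {0, 1} = {(p41,0), (p41,1)}
  {p41} × {1, 2} = {(p41,1), (p41,2)}
  {p39} × {0, 1, 2} = {(p39,0), (p39,1), (p39,2)}
  {p39, p40, p41} × {1} = {(p39,1), (p40,1), (p41,1)}
  {p39, p40, p41} × {2} = {(p39,2), (p40,2), (p41,2)}
  {p41} × {0, 1, 2} = {(p41,0), (p41,1), (p41,2)}
  {p39, p40} × {0, 1} = {(p39,0), (p39,1), (p40,0), (p40,1)}
  {p39, p41} × {0, 1} = {(p39,0), (p39,1), (p41,0), (p41,1)}
  {p39, p40} × {1, 2} = {(p39,1), (p39,2), (p40,1), (p40,2)}
  {p39, p41} × {1, 2} = {(p39,1), (p39,2), (p41,1), (p41,2)}
  {p39, p40} × {0, 1, 2} = {(p39,0), (p39,1), (p39,2), (p40,0), (p40,1), (p40,2)}
  {p39, p41} × {0, 1, 2} = {(p39,0), (p39,1), (p39,2), (p41,0), (p41,1), (p41,2)}
  {p39, p40, p41} × {0, 1} = {(p39,0), (p39,1), (p40,0), (p40,1), (p41,0), (p41,1)}
  {p39, p40, p41} × {1, 2} = {(p39,1), (p39,2), (p40,1), (p40,2), (p41,1), (p41,2)}
  {p39, p40, p41} × {0, 1, 2} = {(p39,0), (p39,1), (p39,2), (p40,0), (p40,1), (p40,2), (p41,0), (p41,1), (p41,2)}
These 26 distinct sets form the basis B.
Close under arbitrary unions to get τ_{X×Y}; counting gives |τ_{X×Y}| = 108.
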